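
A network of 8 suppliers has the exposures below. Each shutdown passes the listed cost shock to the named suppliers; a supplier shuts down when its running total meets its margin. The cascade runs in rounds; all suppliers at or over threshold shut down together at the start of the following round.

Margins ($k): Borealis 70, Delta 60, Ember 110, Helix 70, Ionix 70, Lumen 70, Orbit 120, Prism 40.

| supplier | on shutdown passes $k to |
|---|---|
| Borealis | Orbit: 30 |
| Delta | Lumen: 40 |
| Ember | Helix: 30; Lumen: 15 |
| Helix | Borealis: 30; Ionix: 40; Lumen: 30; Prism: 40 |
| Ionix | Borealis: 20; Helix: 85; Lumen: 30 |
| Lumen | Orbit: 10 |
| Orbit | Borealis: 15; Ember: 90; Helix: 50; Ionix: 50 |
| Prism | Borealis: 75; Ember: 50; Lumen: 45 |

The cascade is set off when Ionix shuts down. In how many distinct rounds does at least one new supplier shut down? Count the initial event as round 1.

4

Round 1 — Ionix shuts down (initial).
  Borealis: +20 → 20 < 70
  Helix: +85 → 85 ≥ 70
  Lumen: +30 → 30 < 70
Round 2 — Helix shuts down.
  Borealis: +30 → 50 < 70
  Lumen: +30 → 60 < 70
  Prism: +40 → 40 ≥ 40
Round 3 — Prism shuts down.
  Borealis: +75 → 125 ≥ 70
  Ember: +50 → 50 < 110
  Lumen: +45 → 105 ≥ 70
Round 4 — Borealis, Lumen shut down.
  Orbit: +30+10 → 40 < 120
No further shutdowns.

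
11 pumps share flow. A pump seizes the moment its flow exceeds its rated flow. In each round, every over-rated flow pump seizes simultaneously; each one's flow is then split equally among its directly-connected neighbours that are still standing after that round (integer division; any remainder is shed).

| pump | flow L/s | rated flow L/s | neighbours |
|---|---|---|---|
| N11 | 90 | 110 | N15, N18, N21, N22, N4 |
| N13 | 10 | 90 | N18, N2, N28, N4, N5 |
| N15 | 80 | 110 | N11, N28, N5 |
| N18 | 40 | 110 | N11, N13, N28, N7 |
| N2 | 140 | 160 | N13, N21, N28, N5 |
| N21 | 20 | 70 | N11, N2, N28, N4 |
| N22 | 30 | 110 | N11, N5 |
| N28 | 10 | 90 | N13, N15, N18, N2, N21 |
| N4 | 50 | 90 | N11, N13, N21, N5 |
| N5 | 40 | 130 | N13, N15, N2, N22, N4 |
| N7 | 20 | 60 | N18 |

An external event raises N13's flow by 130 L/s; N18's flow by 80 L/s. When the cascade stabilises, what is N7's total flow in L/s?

Round 1 — N13 at 140 > 90; N18 at 120 > 110. N13, N18 seize.
  N13 sheds 140 L/s to N2, N28, N4, N5: 35 each.
    N2: 140+35 = 175 > 160
    N28: 10+35 = 45 ≤ 90
    N4: 50+35 = 85 ≤ 90
    N5: 40+35 = 75 ≤ 130
  N18 sheds 120 L/s to N11, N28, N7: 40 each.
    N11: 90+40 = 130 > 110
    N28: 45+40 = 85 ≤ 90
    N7: 20+40 = 60 ≤ 60
Round 2 — N11, N2 seize.
  N11 sheds 130 L/s to N15, N21, N22, N4: 32 each (2 lost).
    N15: 80+32 = 112 > 110
    N21: 20+32 = 52 ≤ 70
    N22: 30+32 = 62 ≤ 110
    N4: 85+32 = 117 > 90
  N2 sheds 175 L/s to N21, N28, N5: 58 each (1 lost).
    N21: 52+58 = 110 > 70
    N28: 85+58 = 143 > 90
    N5: 75+58 = 133 > 130
Round 3 — N15, N21, N28, N4, N5 seize.
  N15 sheds 112 L/s: no online neighbours, lost.
  N21 sheds 110 L/s: no online neighbours, lost.
  N28 sheds 143 L/s: no online neighbours, lost.
  N4 sheds 117 L/s: no online neighbours, lost.
  N5 sheds 133 L/s to N22: 133 each.
    N22: 62+133 = 195 > 110
Round 4 — N22 seizes.
  N22 sheds 195 L/s: no online neighbours, lost.
No further seizures.

60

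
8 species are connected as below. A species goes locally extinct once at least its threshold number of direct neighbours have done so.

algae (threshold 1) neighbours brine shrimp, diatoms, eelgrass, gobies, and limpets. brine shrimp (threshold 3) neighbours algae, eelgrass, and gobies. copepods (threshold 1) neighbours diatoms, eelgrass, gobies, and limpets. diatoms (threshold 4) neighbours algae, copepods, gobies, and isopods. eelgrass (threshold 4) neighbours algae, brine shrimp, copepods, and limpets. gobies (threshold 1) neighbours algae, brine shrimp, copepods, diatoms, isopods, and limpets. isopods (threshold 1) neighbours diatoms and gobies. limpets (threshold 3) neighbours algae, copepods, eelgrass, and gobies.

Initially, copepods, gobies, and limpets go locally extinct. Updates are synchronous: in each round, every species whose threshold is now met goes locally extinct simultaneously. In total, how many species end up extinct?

Round 1 — copepods, gobies, limpets go locally extinct (initial).
Round 2 — checking thresholds:
  algae: 2 of 5 neighbours ≥ 1, goes locally extinct.
  brine shrimp: 1 of 3 neighbours < 3, below threshold.
  diatoms: 2 of 4 neighbours < 4, below threshold.
  eelgrass: 2 of 4 neighbours < 4, below threshold.
  isopods: 1 of 2 neighbours ≥ 1, goes locally extinct.
Round 3 — checking thresholds:
  brine shrimp: 2 of 3 neighbours < 3, below threshold.
  diatoms: 4 of 4 neighbours ≥ 4, goes locally extinct.
  eelgrass: 3 of 4 neighbours < 4, below threshold.
Round 4 — no new extinctions; cascade stops.

6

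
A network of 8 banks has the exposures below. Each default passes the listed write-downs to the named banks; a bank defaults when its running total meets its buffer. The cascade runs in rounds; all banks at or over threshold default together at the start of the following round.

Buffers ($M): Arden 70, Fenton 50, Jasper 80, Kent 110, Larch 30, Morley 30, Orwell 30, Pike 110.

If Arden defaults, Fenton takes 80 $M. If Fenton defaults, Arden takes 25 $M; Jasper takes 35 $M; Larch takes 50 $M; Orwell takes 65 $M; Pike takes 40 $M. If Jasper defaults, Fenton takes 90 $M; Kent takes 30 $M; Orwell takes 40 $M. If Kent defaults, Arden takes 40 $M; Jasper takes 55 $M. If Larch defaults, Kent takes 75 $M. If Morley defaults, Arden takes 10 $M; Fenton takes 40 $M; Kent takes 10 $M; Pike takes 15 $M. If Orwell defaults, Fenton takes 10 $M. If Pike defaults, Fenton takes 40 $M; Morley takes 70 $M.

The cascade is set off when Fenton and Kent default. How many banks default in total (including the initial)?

5

Round 1 — Fenton, Kent default (initial).
  Arden: +25+40 → 65 < 70
  Jasper: +35+55 → 90 ≥ 80
  Larch: +50 → 50 ≥ 30
  Orwell: +65 → 65 ≥ 30
  Pike: +40 → 40 < 110
Round 2 — Jasper, Larch, Orwell default.
No further defaults.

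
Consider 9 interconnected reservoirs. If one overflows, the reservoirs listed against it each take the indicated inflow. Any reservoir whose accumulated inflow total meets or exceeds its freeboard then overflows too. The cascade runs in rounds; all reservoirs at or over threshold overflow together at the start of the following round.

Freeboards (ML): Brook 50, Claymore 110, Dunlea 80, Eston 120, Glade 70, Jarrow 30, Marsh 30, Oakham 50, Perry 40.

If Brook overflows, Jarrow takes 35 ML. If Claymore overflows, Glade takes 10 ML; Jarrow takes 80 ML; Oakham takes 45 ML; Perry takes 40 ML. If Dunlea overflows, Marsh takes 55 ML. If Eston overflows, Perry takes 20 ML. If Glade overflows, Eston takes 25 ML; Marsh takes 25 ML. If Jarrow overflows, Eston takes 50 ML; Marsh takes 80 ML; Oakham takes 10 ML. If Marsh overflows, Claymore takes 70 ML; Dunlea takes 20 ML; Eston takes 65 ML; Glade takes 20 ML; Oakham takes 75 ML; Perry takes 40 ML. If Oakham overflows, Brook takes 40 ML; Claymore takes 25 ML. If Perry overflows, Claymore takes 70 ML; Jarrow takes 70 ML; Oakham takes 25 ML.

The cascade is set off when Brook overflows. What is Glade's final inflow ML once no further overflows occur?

30

Round 1 — Brook overflows (initial).
  Jarrow: +35 → 35 ≥ 30
Round 2 — Jarrow overflows.
  Eston: +50 → 50 < 120
  Marsh: +80 → 80 ≥ 30
  Oakham: +10 → 10 < 50
Round 3 — Marsh overflows.
  Claymore: +70 → 70 < 110
  Dunlea: +20 → 20 < 80
  Eston: +65 → 115 < 120
  Glade: +20 → 20 < 70
  Oakham: +75 → 85 ≥ 50
  Perry: +40 → 40 ≥ 40
Round 4 — Oakham, Perry overflow.
  Claymore: +25+70 → 165 ≥ 110
Round 5 — Claymore overflows.
  Glade: +10 → 30 < 70
No further overflows.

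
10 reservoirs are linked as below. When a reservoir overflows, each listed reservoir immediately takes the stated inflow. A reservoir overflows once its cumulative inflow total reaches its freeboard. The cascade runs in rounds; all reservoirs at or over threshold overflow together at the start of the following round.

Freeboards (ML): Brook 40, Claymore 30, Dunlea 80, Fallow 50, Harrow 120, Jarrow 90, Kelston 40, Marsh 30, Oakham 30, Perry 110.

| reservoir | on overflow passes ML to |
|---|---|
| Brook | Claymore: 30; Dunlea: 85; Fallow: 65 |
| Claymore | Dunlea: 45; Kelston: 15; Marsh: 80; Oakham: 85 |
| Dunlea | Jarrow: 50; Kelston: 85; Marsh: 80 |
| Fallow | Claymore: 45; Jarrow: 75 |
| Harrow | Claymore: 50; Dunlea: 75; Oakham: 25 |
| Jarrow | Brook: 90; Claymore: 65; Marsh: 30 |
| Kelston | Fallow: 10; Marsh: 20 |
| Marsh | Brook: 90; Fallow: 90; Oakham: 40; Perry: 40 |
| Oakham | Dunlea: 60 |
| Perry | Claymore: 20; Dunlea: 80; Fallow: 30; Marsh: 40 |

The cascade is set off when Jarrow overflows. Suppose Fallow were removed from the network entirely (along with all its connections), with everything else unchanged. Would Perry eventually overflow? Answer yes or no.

no

With Fallow removed:
Round 1 — Jarrow overflows (initial).
  Brook: +90 → 90 ≥ 40
  Claymore: +65 → 65 ≥ 30
  Marsh: +30 → 30 ≥ 30
Round 2 — Brook, Claymore, Marsh overflow.
  Dunlea: +85+45 → 130 ≥ 80
  Kelston: +15 → 15 < 40
  Oakham: +85+40 → 125 ≥ 30
  Perry: +40 → 40 < 110
Round 3 — Dunlea, Oakham overflow.
  Kelston: +85 → 100 ≥ 40
Round 4 — Kelston overflows.
No further overflows.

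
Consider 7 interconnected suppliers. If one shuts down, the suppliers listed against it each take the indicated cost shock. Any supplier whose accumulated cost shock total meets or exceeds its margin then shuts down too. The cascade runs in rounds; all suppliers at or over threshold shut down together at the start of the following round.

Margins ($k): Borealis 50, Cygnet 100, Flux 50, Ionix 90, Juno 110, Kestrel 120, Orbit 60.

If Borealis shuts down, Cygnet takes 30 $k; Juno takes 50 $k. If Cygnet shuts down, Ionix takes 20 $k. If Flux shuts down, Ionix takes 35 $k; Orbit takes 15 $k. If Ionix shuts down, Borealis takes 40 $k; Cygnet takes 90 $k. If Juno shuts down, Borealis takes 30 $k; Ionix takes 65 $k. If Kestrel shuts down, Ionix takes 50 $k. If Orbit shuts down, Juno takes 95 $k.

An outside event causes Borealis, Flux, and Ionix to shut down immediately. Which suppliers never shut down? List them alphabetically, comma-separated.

Juno, Kestrel, Orbit

Round 1 — Borealis, Flux, Ionix shut down (initial).
  Cygnet: +30+90 → 120 ≥ 100
  Juno: +50 → 50 < 110
  Orbit: +15 → 15 < 60
Round 2 — Cygnet shuts down.
No further shutdowns.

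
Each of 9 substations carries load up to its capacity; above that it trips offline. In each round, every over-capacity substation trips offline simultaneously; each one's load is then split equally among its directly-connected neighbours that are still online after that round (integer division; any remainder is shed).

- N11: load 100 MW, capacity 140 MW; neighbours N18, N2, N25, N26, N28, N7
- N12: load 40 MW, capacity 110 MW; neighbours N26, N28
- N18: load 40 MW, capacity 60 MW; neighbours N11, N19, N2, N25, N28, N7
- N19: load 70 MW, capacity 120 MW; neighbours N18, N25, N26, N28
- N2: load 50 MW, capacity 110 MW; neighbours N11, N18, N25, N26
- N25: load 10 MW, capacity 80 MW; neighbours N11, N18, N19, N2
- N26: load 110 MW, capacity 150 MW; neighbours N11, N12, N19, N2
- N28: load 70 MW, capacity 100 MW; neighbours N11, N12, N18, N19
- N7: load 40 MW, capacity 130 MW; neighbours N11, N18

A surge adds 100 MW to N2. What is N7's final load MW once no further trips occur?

Round 1 — N2 at 150 > 110. N2 trips offline.
  N2 sheds 150 MW to N11, N18, N25, N26: 37 each (2 lost).
    N11: 100+37 = 137 ≤ 140
    N18: 40+37 = 77 > 60
    N25: 10+37 = 47 ≤ 80
    N26: 110+37 = 147 ≤ 150
Round 2 — N18 trips offline.
  N18 sheds 77 MW to N11, N19, N25, N28, N7: 15 each (2 lost).
    N11: 137+15 = 152 > 140
    N19: 70+15 = 85 ≤ 120
    N25: 47+15 = 62 ≤ 80
    N28: 70+15 = 85 ≤ 100
    N7: 40+15 = 55 ≤ 130
Round 3 — N11 trips offline.
  N11 sheds 152 MW to N25, N26, N28, N7: 38 each.
    N25: 62+38 = 100 > 80
    N26: 147+38 = 185 > 150
    N28: 85+38 = 123 > 100
    N7: 55+38 = 93 ≤ 130
Round 4 — N25, N26, N28 trip offline.
  N25 sheds 100 MW to N19: 100 each.
    N19: 85+100 = 185 > 120
  N26 sheds 185 MW to N12, N19: 92 each (1 lost).
    N12: 40+92 = 132 > 110
    N19: 185+92 = 277 > 120
  N28 sheds 123 MW to N12, N19: 61 each (1 lost).
    N12: 132+61 = 193 > 110
    N19: 277+61 = 338 > 120
Round 5 — N12, N19 trip offline.
  N12 sheds 193 MW: no online neighbours, lost.
  N19 sheds 338 MW: no online neighbours, lost.
No further trips.

93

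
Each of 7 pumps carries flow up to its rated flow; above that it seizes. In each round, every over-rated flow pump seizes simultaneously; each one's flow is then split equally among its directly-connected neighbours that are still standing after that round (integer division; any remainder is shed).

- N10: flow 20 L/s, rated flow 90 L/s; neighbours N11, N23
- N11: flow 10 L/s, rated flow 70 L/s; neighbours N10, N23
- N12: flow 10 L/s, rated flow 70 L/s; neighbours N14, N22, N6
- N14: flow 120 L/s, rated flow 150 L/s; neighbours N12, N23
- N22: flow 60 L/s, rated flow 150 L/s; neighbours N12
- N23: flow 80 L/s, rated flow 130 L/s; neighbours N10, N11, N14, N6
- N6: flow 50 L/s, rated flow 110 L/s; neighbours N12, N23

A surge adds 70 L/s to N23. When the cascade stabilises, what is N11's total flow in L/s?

47

Round 1 — N23 at 150 > 130. N23 seizes.
  N23 sheds 150 L/s to N10, N11, N14, N6: 37 each (2 lost).
    N10: 20+37 = 57 ≤ 90
    N11: 10+37 = 47 ≤ 70
    N14: 120+37 = 157 > 150
    N6: 50+37 = 87 ≤ 110
Round 2 — N14 seizes.
  N14 sheds 157 L/s to N12: 157 each.
    N12: 10+157 = 167 > 70
Round 3 — N12 seizes.
  N12 sheds 167 L/s to N22, N6: 83 each (1 lost).
    N22: 60+83 = 143 ≤ 150
    N6: 87+83 = 170 > 110
Round 4 — N6 seizes.
  N6 sheds 170 L/s: no online neighbours, lost.
No further seizures.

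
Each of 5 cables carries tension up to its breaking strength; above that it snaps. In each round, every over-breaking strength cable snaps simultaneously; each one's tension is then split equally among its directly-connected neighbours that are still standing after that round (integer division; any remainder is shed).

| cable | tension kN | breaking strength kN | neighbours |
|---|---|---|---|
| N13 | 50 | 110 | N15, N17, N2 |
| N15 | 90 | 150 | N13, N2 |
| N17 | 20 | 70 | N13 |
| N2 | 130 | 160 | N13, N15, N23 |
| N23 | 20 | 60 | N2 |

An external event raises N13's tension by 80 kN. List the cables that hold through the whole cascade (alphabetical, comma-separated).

N17

Round 1 — N13 at 130 > 110. N13 snaps.
  N13 sheds 130 kN to N15, N17, N2: 43 each (1 lost).
    N15: 90+43 = 133 ≤ 150
    N17: 20+43 = 63 ≤ 70
    N2: 130+43 = 173 > 160
Round 2 — N2 snaps.
  N2 sheds 173 kN to N15, N23: 86 each (1 lost).
    N15: 133+86 = 219 > 150
    N23: 20+86 = 106 > 60
Round 3 — N15, N23 snap.
  N15 sheds 219 kN: no online neighbours, lost.
  N23 sheds 106 kN: no online neighbours, lost.
No further breaks.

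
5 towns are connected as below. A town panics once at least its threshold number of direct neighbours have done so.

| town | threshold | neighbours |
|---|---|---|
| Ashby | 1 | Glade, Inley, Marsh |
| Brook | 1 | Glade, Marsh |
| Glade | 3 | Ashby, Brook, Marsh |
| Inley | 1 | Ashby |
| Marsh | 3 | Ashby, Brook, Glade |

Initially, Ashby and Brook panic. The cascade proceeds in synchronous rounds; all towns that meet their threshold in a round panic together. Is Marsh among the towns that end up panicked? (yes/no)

Round 1 — Ashby, Brook panic (initial).
Round 2 — checking thresholds:
  Glade: 2 of 3 neighbours < 3, below threshold.
  Inley: 1 of 1 neighbours ≥ 1, panics.
  Marsh: 2 of 3 neighbours < 3, below threshold.
Round 3 — no new panics; cascade stops.

no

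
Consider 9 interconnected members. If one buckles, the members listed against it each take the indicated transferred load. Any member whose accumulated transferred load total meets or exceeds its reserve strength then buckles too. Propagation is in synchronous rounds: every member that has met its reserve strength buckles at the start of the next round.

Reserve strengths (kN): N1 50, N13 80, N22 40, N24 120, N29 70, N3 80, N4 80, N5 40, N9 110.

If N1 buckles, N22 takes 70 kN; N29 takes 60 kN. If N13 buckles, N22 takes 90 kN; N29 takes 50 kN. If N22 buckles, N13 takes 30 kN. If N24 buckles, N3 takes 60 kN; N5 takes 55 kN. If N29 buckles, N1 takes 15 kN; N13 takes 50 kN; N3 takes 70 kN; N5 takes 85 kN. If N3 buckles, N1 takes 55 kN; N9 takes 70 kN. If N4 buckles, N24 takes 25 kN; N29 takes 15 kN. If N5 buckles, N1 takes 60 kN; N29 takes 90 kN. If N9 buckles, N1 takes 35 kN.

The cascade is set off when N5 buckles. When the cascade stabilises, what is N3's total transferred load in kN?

70

Round 1 — N5 buckles (initial).
  N1: +60 → 60 ≥ 50
  N29: +90 → 90 ≥ 70
Round 2 — N1, N29 buckle.
  N13: +50 → 50 < 80
  N22: +70 → 70 ≥ 40
  N3: +70 → 70 < 80
Round 3 — N22 buckles.
  N13: +30 → 80 ≥ 80
Round 4 — N13 buckles.
No further bucklings.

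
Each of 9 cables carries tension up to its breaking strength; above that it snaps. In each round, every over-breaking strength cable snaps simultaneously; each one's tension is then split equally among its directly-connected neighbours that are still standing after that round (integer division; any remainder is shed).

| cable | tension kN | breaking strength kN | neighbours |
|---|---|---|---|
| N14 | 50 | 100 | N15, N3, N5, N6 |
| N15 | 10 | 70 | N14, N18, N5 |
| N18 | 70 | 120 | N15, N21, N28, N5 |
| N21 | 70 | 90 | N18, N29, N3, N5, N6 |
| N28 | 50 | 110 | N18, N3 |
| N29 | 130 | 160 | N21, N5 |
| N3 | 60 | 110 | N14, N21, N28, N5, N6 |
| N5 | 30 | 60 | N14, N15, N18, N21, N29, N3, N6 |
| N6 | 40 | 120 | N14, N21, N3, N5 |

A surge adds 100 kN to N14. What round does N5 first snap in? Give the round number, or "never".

2

Round 1 — N14 at 150 > 100. N14 snaps.
  N14 sheds 150 kN to N15, N3, N5, N6: 37 each (2 lost).
    N15: 10+37 = 47 ≤ 70
    N3: 60+37 = 97 ≤ 110
    N5: 30+37 = 67 > 60
    N6: 40+37 = 77 ≤ 120
Round 2 — N5 snaps.
  N5 sheds 67 kN to N15, N18, N21, N29, N3, N6: 11 each (1 lost).
    N15: 47+11 = 58 ≤ 70
    N18: 70+11 = 81 ≤ 120
    N21: 70+11 = 81 ≤ 90
    N29: 130+11 = 141 ≤ 160
    N3: 97+11 = 108 ≤ 110
    N6: 77+11 = 88 ≤ 120
No further breaks.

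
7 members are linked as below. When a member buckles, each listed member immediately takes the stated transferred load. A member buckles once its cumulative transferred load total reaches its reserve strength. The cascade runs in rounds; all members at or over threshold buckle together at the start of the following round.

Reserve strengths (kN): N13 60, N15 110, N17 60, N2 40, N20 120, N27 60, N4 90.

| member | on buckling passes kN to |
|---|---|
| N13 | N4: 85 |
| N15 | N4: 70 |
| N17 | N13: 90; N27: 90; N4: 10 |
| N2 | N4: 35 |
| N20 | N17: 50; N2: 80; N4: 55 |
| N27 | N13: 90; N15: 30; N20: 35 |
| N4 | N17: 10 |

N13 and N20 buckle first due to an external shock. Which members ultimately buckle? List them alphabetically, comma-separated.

N13, N17, N2, N20, N27, N4

Round 1 — N13, N20 buckle (initial).
  N17: +50 → 50 < 60
  N2: +80 → 80 ≥ 40
  N4: +85+55 → 140 ≥ 90
Round 2 — N2, N4 buckle.
  N17: +10 → 60 ≥ 60
Round 3 — N17 buckles.
  N27: +90 → 90 ≥ 60
Round 4 — N27 buckles.
  N15: +30 → 30 < 110
No further bucklings.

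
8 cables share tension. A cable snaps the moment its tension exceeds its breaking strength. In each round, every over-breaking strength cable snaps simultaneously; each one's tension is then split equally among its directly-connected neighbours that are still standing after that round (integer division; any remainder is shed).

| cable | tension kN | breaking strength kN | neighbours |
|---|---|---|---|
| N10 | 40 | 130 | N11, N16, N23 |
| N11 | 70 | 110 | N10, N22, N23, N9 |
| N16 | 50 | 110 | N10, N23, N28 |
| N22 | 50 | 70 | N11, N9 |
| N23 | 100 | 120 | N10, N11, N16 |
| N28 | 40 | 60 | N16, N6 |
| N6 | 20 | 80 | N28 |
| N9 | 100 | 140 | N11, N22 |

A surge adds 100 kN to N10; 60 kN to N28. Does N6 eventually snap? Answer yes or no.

no

Round 1 — N10 at 140 > 130; N28 at 100 > 60. N10, N28 snap.
  N10 sheds 140 kN to N11, N16, N23: 46 each (2 lost).
    N11: 70+46 = 116 > 110
    N16: 50+46 = 96 ≤ 110
    N23: 100+46 = 146 > 120
  N28 sheds 100 kN to N16, N6: 50 each.
    N16: 96+50 = 146 > 110
    N6: 20+50 = 70 ≤ 80
Round 2 — N11, N16, N23 snap.
  N11 sheds 116 kN to N22, N9: 58 each.
    N22: 50+58 = 108 > 70
    N9: 100+58 = 158 > 140
  N16 sheds 146 kN: no online neighbours, lost.
  N23 sheds 146 kN: no online neighbours, lost.
Round 3 — N22, N9 snap.
  N22 sheds 108 kN: no online neighbours, lost.
  N9 sheds 158 kN: no online neighbours, lost.
No further breaks.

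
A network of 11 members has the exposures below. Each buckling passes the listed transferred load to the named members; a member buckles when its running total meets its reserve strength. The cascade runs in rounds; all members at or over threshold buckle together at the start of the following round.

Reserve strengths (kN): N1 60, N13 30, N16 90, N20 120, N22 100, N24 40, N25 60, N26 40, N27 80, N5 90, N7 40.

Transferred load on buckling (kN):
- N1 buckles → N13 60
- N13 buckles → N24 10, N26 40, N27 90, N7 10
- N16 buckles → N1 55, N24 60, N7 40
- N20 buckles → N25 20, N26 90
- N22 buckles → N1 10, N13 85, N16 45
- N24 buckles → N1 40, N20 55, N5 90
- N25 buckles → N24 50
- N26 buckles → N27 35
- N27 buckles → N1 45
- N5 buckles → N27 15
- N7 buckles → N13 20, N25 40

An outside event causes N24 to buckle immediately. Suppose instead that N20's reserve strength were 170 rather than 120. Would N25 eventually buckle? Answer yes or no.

With N20's reserve strength at 170:
Round 1 — N24 buckles (initial).
  N1: +40 → 40 < 60
  N20: +55 → 55 < 170
  N5: +90 → 90 ≥ 90
Round 2 — N5 buckles.
  N27: +15 → 15 < 80
No further bucklings.

no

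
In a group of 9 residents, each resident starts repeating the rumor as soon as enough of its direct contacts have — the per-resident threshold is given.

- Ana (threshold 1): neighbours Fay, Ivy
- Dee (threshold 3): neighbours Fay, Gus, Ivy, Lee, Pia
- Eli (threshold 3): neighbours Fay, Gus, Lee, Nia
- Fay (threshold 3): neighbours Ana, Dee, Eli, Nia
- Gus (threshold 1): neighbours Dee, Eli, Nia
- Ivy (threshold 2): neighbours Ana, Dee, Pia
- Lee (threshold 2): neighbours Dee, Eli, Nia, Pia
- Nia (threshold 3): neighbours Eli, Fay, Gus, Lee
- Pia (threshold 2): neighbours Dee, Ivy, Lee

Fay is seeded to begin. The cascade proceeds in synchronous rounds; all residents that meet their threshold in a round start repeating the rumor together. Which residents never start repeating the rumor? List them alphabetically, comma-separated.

Dee, Eli, Gus, Ivy, Lee, Nia, Pia

Round 1 — Fay starts repeating the rumor (initial).
Round 2 — checking thresholds:
  Ana: 1 of 2 neighbours ≥ 1, starts repeating the rumor.
  Dee: 1 of 5 neighbours < 3, not yet.
  Eli: 1 of 4 neighbours < 3, not yet.
  Nia: 1 of 4 neighbours < 3, not yet.
Round 3 — no new spreads; cascade stops.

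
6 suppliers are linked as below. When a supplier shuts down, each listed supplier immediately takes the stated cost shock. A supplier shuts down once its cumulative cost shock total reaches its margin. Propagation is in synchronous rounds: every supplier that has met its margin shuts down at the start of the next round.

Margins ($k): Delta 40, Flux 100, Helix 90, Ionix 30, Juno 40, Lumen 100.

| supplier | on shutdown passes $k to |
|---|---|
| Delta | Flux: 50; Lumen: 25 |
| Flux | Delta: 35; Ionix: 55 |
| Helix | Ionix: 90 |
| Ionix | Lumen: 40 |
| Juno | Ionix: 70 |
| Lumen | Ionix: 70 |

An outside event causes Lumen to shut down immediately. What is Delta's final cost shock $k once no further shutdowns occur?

0

Round 1 — Lumen shuts down (initial).
  Ionix: +70 → 70 ≥ 30
Round 2 — Ionix shuts down.
No further shutdowns.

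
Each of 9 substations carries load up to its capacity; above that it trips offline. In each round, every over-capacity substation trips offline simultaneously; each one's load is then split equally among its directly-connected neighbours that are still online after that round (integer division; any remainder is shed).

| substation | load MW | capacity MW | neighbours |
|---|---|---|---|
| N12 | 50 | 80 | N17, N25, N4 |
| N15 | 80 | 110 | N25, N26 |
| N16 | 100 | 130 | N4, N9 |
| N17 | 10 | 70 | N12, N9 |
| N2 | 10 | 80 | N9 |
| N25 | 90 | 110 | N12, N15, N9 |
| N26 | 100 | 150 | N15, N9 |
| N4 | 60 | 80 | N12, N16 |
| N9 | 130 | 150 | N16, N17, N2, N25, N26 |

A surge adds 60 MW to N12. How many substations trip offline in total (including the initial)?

Round 1 — N12 at 110 > 80. N12 trips offline.
  N12 sheds 110 MW to N17, N25, N4: 36 each (2 lost).
    N17: 10+36 = 46 ≤ 70
    N25: 90+36 = 126 > 110
    N4: 60+36 = 96 > 80
Round 2 — N25, N4 trip offline.
  N25 sheds 126 MW to N15, N9: 63 each.
    N15: 80+63 = 143 > 110
    N9: 130+63 = 193 > 150
  N4 sheds 96 MW to N16: 96 each.
    N16: 100+96 = 196 > 130
Round 3 — N15, N16, N9 trip offline.
  N15 sheds 143 MW to N26: 143 each.
    N26: 100+143 = 243 > 150
  N16 sheds 196 MW: no online neighbours, lost.
  N9 sheds 193 MW to N17, N2, N26: 64 each (1 lost).
    N17: 46+64 = 110 > 70
    N2: 10+64 = 74 ≤ 80
    N26: 243+64 = 307 > 150
Round 4 — N17, N26 trip offline.
  N17 sheds 110 MW: no online neighbours, lost.
  N26 sheds 307 MW: no online neighbours, lost.
No further trips.

8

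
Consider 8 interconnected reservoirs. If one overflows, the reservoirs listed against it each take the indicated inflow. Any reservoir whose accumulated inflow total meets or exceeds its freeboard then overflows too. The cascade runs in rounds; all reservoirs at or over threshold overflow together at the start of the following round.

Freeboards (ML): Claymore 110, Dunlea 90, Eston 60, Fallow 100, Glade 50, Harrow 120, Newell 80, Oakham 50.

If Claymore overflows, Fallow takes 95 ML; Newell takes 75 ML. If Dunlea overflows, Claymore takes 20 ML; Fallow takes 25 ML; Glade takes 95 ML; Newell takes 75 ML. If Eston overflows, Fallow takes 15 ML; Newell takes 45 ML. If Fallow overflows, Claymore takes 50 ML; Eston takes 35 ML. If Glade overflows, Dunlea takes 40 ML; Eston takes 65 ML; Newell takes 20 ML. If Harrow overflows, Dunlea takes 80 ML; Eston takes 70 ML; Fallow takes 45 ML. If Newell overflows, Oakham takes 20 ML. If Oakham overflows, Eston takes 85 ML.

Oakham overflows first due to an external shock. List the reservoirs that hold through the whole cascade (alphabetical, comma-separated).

Claymore, Dunlea, Fallow, Glade, Harrow, Newell

Round 1 — Oakham overflows (initial).
  Eston: +85 → 85 ≥ 60
Round 2 — Eston overflows.
  Fallow: +15 → 15 < 100
  Newell: +45 → 45 < 80
No further overflows.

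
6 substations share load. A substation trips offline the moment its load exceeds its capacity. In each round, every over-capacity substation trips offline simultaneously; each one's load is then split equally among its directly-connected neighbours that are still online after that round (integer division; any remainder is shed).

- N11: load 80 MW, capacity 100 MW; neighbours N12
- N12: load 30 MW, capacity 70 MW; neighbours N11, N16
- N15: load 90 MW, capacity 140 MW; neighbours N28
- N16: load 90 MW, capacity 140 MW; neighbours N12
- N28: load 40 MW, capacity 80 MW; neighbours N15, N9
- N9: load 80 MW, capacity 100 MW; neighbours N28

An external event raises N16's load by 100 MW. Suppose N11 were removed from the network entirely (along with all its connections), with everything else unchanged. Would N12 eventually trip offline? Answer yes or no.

yes

With N11 removed:
Round 1 — N16 at 190 > 140. N16 trips offline.
  N16 sheds 190 MW to N12: 190 each.
    N12: 30+190 = 220 > 70
Round 2 — N12 trips offline.
  N12 sheds 220 MW: no online neighbours, lost.
No further trips.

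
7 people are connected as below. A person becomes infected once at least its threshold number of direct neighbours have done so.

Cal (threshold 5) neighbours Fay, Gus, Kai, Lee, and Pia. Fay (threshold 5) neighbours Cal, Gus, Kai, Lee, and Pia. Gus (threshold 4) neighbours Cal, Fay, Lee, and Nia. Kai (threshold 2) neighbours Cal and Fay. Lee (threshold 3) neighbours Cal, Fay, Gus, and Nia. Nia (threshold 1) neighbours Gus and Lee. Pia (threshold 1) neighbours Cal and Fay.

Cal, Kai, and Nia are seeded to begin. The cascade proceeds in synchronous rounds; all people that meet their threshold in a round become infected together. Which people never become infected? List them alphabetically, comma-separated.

Fay, Gus, Lee

Round 1 — Cal, Kai, Nia become infected (initial).
Round 2 — checking thresholds:
  Fay: 2 of 5 neighbours < 5, below threshold.
  Gus: 2 of 4 neighbours < 4, below threshold.
  Lee: 2 of 4 neighbours < 3, below threshold.
  Pia: 1 of 2 neighbours ≥ 1, becomes infected.
Round 3 — no new infections; cascade stops.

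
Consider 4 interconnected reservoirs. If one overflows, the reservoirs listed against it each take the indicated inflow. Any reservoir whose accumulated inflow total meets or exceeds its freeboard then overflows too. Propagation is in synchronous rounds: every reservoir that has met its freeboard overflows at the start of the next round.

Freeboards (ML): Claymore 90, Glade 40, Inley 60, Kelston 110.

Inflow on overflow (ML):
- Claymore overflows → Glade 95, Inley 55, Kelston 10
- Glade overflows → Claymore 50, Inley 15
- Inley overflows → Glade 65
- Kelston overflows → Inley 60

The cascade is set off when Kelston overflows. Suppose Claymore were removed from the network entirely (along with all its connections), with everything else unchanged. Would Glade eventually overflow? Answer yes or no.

yes

With Claymore removed:
Round 1 — Kelston overflows (initial).
  Inley: +60 → 60 ≥ 60
Round 2 — Inley overflows.
  Glade: +65 → 65 ≥ 40
Round 3 — Glade overflows.
No further overflows.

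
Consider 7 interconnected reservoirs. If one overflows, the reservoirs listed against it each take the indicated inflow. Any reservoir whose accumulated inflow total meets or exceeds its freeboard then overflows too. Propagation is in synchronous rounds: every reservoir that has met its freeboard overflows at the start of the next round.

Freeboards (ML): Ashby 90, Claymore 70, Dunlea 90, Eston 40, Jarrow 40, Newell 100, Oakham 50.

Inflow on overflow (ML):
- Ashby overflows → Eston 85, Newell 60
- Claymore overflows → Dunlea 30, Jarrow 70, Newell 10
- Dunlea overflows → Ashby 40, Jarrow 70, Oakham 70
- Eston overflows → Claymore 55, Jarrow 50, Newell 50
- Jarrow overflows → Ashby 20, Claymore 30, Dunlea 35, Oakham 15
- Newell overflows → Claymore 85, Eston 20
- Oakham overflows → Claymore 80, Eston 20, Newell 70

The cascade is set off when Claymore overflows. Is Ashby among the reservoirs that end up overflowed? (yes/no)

no

Round 1 — Claymore overflows (initial).
  Dunlea: +30 → 30 < 90
  Jarrow: +70 → 70 ≥ 40
  Newell: +10 → 10 < 100
Round 2 — Jarrow overflows.
  Ashby: +20 → 20 < 90
  Dunlea: +35 → 65 < 90
  Oakham: +15 → 15 < 50
No further overflows.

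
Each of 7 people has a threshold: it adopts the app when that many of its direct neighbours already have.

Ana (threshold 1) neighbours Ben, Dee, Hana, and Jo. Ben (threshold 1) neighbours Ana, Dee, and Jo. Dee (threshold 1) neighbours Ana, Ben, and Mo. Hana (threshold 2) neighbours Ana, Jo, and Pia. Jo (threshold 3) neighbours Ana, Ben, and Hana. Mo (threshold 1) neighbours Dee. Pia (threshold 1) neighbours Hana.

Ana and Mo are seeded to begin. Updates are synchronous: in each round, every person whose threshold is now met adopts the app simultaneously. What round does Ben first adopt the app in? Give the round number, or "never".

2

Round 1 — Ana, Mo adopt the app (initial).
Round 2 — checking thresholds:
  Ben: 1 of 3 neighbours ≥ 1, adopts the app.
  Dee: 2 of 3 neighbours ≥ 1, adopts the app.
  Hana: 1 of 3 neighbours < 2, holds.
  Jo: 1 of 3 neighbours < 3, holds.
Round 3 — no new adoptions; cascade stops.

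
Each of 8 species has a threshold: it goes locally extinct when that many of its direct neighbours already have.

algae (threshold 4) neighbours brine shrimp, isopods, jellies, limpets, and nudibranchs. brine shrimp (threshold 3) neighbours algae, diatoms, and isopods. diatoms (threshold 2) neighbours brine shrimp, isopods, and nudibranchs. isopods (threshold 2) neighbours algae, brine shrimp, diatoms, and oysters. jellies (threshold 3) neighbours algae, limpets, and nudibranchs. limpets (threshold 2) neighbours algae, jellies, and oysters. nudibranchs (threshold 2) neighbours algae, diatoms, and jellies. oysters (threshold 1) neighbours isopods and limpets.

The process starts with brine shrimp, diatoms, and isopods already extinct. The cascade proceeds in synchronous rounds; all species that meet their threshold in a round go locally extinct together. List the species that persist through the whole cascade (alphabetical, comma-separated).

algae, jellies, limpets, nudibranchs

Round 1 — brine shrimp, diatoms, isopods go locally extinct (initial).
Round 2 — checking thresholds:
  algae: 2 of 5 neighbours < 4, not yet.
  nudibranchs: 1 of 3 neighbours < 2, not yet.
  oysters: 1 of 2 neighbours ≥ 1, goes locally extinct.
Round 3 — no new extinctions; cascade stops.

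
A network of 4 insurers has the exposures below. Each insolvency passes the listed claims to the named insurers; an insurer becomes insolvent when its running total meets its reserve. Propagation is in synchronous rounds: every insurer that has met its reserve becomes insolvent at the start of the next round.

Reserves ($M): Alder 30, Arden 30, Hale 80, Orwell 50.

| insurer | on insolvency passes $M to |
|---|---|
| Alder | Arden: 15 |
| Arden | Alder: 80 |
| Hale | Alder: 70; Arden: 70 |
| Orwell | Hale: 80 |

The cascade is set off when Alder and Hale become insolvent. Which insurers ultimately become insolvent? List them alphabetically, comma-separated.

Alder, Arden, Hale

Round 1 — Alder, Hale become insolvent (initial).
  Arden: +15+70 → 85 ≥ 30
Round 2 — Arden becomes insolvent.
No further insolvencies.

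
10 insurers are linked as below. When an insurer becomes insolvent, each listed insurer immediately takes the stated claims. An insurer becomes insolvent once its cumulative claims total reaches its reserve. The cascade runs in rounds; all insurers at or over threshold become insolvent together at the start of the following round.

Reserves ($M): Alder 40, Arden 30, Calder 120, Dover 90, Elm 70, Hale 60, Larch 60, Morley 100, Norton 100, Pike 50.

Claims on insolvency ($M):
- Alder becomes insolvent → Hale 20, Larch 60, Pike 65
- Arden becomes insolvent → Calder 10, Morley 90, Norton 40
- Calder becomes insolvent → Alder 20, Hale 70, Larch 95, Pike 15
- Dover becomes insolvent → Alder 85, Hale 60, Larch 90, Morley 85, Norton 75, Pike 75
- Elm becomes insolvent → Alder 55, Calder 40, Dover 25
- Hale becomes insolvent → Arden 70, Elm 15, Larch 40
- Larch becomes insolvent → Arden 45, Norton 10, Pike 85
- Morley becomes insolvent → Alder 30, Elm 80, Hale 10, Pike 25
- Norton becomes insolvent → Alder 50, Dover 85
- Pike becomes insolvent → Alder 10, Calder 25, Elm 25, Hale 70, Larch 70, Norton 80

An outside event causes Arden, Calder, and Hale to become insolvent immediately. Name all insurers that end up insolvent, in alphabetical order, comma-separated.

Round 1 — Arden, Calder, Hale become insolvent (initial).
  Alder: +20 → 20 < 40
  Elm: +15 → 15 < 70
  Larch: +95+40 → 135 ≥ 60
  Morley: +90 → 90 < 100
  Norton: +40 → 40 < 100
  Pike: +15 → 15 < 50
Round 2 — Larch becomes insolvent.
  Norton: +10 → 50 < 100
  Pike: +85 → 100 ≥ 50
Round 3 — Pike becomes insolvent.
  Alder: +10 → 30 < 40
  Elm: +25 → 40 < 70
  Norton: +80 → 130 ≥ 100
Round 4 — Norton becomes insolvent.
  Alder: +50 → 80 ≥ 40
  Dover: +85 → 85 < 90
Round 5 — Alder becomes insolvent.
No further insolvencies.

Alder, Arden, Calder, Hale, Larch, Norton, Pike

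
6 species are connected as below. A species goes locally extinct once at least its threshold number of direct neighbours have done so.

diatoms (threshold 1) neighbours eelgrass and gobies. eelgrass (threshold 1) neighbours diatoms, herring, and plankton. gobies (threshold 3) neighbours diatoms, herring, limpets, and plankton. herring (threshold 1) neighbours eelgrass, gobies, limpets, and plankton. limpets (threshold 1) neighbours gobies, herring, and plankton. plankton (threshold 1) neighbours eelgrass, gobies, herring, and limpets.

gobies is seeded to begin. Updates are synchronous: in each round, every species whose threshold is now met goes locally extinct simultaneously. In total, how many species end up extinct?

6

Round 1 — gobies goes locally extinct (initial).
Round 2 — checking thresholds:
  diatoms: 1 of 2 neighbours ≥ 1, goes locally extinct.
  herring: 1 of 4 neighbours ≥ 1, goes locally extinct.
  limpets: 1 of 3 neighbours ≥ 1, goes locally extinct.
  plankton: 1 of 4 neighbours ≥ 1, goes locally extinct.
Round 3 — checking thresholds:
  eelgrass: 3 of 3 neighbours ≥ 1, goes locally extinct.
Round 4 — no new extinctions; cascade stops.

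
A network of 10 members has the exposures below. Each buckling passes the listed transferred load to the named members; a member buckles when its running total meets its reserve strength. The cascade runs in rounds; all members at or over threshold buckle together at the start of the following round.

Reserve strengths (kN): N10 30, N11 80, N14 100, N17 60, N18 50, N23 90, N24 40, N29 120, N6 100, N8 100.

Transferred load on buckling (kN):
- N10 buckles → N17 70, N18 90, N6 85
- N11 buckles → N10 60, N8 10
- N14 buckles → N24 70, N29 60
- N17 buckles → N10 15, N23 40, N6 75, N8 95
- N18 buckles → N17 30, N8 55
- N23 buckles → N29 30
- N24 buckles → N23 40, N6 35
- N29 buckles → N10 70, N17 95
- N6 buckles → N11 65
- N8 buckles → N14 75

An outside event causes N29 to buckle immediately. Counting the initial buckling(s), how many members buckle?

Round 1 — N29 buckles (initial).
  N10: +70 → 70 ≥ 30
  N17: +95 → 95 ≥ 60
Round 2 — N10, N17 buckle.
  N18: +90 → 90 ≥ 50
  N23: +40 → 40 < 90
  N6: +85+75 → 160 ≥ 100
  N8: +95 → 95 < 100
Round 3 — N18, N6 buckle.
  N11: +65 → 65 < 80
  N8: +55 → 150 ≥ 100
Round 4 — N8 buckles.
  N14: +75 → 75 < 100
No further bucklings.

6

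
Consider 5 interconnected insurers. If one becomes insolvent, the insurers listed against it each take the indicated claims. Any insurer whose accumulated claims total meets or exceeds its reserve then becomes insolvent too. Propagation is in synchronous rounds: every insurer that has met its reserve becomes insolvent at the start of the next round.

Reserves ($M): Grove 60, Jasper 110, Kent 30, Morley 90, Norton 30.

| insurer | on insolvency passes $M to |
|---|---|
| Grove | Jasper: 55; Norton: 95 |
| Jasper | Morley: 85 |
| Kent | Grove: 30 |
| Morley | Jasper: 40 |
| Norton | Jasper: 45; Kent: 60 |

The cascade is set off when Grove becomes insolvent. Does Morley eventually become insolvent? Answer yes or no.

Round 1 — Grove becomes insolvent (initial).
  Jasper: +55 → 55 < 110
  Norton: +95 → 95 ≥ 30
Round 2 — Norton becomes insolvent.
  Jasper: +45 → 100 < 110
  Kent: +60 → 60 ≥ 30
Round 3 — Kent becomes insolvent.
No further insolvencies.

no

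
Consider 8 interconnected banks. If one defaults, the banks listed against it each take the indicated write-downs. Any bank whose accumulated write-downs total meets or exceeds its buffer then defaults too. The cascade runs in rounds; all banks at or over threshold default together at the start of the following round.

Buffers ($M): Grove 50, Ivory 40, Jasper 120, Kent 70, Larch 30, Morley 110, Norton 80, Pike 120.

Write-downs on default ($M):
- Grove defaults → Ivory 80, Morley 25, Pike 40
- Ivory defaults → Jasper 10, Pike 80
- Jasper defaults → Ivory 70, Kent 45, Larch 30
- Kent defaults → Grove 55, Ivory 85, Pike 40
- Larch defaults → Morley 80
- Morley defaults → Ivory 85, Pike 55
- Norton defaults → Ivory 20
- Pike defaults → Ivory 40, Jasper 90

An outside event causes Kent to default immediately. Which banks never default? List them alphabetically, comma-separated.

Jasper, Larch, Morley, Norton

Round 1 — Kent defaults (initial).
  Grove: +55 → 55 ≥ 50
  Ivory: +85 → 85 ≥ 40
  Pike: +40 → 40 < 120
Round 2 — Grove, Ivory default.
  Jasper: +10 → 10 < 120
  Morley: +25 → 25 < 110
  Pike: +40+80 → 160 ≥ 120
Round 3 — Pike defaults.
  Jasper: +90 → 100 < 120
No further defaults.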